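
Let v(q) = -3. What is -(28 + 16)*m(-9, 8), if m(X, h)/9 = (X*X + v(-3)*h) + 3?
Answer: -23760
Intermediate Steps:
m(X, h) = 27 - 27*h + 9*X² (m(X, h) = 9*((X*X - 3*h) + 3) = 9*((X² - 3*h) + 3) = 9*(3 + X² - 3*h) = 27 - 27*h + 9*X²)
-(28 + 16)*m(-9, 8) = -(28 + 16)*(27 - 27*8 + 9*(-9)²) = -44*(27 - 216 + 9*81) = -44*(27 - 216 + 729) = -44*540 = -1*23760 = -23760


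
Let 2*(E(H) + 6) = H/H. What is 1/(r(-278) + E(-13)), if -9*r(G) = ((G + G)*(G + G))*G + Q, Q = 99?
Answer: 18/171879319 ≈ 1.0472e-7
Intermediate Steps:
E(H) = -11/2 (E(H) = -6 + (H/H)/2 = -6 + (½)*1 = -6 + ½ = -11/2)
r(G) = -11 - 4*G³/9 (r(G) = -(((G + G)*(G + G))*G + 99)/9 = -(((2*G)*(2*G))*G + 99)/9 = -((4*G²)*G + 99)/9 = -(4*G³ + 99)/9 = -(99 + 4*G³)/9 = -11 - 4*G³/9)
1/(r(-278) + E(-13)) = 1/((-11 - 4/9*(-278)³) - 11/2) = 1/((-11 - 4/9*(-21484952)) - 11/2) = 1/((-11 + 85939808/9) - 11/2) = 1/(85939709/9 - 11/2) = 1/(171879319/18) = 18/171879319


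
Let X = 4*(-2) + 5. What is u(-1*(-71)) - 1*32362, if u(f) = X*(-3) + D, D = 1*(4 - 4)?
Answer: -32353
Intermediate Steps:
X = -3 (X = -8 + 5 = -3)
D = 0 (D = 1*0 = 0)
u(f) = 9 (u(f) = -3*(-3) + 0 = 9 + 0 = 9)
u(-1*(-71)) - 1*32362 = 9 - 1*32362 = 9 - 32362 = -32353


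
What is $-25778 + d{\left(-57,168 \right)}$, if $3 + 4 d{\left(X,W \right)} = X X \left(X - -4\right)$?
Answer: $-68828$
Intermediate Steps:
$d{\left(X,W \right)} = - \frac{3}{4} + \frac{X^{2} \left(4 + X\right)}{4}$ ($d{\left(X,W \right)} = - \frac{3}{4} + \frac{X X \left(X - -4\right)}{4} = - \frac{3}{4} + \frac{X^{2} \left(X + 4\right)}{4} = - \frac{3}{4} + \frac{X^{2} \left(4 + X\right)}{4}$)
$-25778 + d{\left(-57,168 \right)} = -25778 + \left(- \frac{3}{4} + \left(-57\right)^{2} + \frac{\left(-57\right)^{3}}{4}\right) = -25778 + \left(- \frac{3}{4} + 3249 + \frac{1}{4} \left(-185193\right)\right) = -25778 - 43050 = -68828$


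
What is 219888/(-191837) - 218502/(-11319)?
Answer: 13142618634/723801001 ≈ 18.158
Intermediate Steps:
219888/(-191837) - 218502/(-11319) = 219888*(-1/191837) - 218502*(-1/11319) = -219888/191837 + 72834/3773 = 13142618634/723801001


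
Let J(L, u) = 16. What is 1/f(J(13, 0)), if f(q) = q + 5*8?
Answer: 1/56 ≈ 0.017857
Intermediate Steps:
f(q) = 40 + q (f(q) = q + 40 = 40 + q)
1/f(J(13, 0)) = 1/(40 + 16) = 1/56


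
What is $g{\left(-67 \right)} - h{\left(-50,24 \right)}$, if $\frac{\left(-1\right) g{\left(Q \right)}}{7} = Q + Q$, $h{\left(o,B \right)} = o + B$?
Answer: $964$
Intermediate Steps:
$h{\left(o,B \right)} = B + o$
$g{\left(Q \right)} = - 14 Q$ ($g{\left(Q \right)} = - 7 \left(Q + Q\right) = - 7 \cdot 2 Q = - 14 Q$)
$g{\left(-67 \right)} - h{\left(-50,24 \right)} = \left(-14\right) \left(-67\right) - \left(24 - 50\right) = 938 - -26 = 938 + 26 = 964$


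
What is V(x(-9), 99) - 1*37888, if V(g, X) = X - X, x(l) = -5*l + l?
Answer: -37888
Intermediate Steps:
x(l) = -4*l
V(g, X) = 0
V(x(-9), 99) - 1*37888 = 0 - 1*37888 = 0 - 37888 = -37888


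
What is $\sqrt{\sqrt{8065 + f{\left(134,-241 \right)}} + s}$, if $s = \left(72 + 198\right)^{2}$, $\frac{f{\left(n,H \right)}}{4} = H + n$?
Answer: $\sqrt{72900 + \sqrt{7637}} \approx 270.16$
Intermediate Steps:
$f{\left(n,H \right)} = 4 H + 4 n$ ($f{\left(n,H \right)} = 4 \left(H + n\right) = 4 H + 4 n$)
$s = 72900$ ($s = 270^{2} = 72900$)
$\sqrt{\sqrt{8065 + f{\left(134,-241 \right)}} + s} = \sqrt{\sqrt{8065 + \left(4 \left(-241\right) + 4 \cdot 134\right)} + 72900} = \sqrt{\sqrt{8065 + \left(-964 + 536\right)} + 72900} = \sqrt{\sqrt{8065 - 428} + 72900} = \sqrt{\sqrt{7637} + 72900} = \sqrt{72900 + \sqrt{7637}}$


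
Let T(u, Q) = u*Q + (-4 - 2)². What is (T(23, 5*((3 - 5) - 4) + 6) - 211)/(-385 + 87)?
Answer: 727/298 ≈ 2.4396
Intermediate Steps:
T(u, Q) = 36 + Q*u (T(u, Q) = Q*u + (-6)² = Q*u + 36 = 36 + Q*u)
(T(23, 5*((3 - 5) - 4) + 6) - 211)/(-385 + 87) = ((36 + (5*((3 - 5) - 4) + 6)*23) - 211)/(-385 + 87) = ((36 + (5*(-2 - 4) + 6)*23) - 211)/(-298) = ((36 + (5*(-6) + 6)*23) - 211)*(-1/298) = ((36 + (-30 + 6)*23) - 211)*(-1/298) = ((36 - 24*23) - 211)*(-1/298) = ((36 - 552) - 211)*(-1/298) = (-516 - 211)*(-1/298) = -727*(-1/298) = 727/298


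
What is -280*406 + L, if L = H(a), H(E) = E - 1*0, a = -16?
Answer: -113696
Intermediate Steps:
H(E) = E (H(E) = E + 0 = E)
L = -16
-280*406 + L = -280*406 - 16 = -113680 - 16 = -113696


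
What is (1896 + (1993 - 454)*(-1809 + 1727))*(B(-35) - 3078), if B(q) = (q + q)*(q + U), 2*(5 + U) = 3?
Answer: 47607666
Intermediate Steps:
U = -7/2 (U = -5 + (1/2)*3 = -5 + 3/2 = -7/2 ≈ -3.5000)
B(q) = 2*q*(-7/2 + q) (B(q) = (q + q)*(q - 7/2) = (2*q)*(-7/2 + q) = 2*q*(-7/2 + q))
(1896 + (1993 - 454)*(-1809 + 1727))*(B(-35) - 3078) = (1896 + (1993 - 454)*(-1809 + 1727))*(-35*(-7 + 2*(-35)) - 3078) = (1896 + 1539*(-82))*(-35*(-7 - 70) - 3078) = (1896 - 126198)*(-35*(-77) - 3078) = -124302*(2695 - 3078) = -124302*(-383) = 47607666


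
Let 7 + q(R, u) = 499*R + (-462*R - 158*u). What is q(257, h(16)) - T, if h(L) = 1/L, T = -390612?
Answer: 3200833/8 ≈ 4.0010e+5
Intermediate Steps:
q(R, u) = -7 - 158*u + 37*R (q(R, u) = -7 + (499*R + (-462*R - 158*u)) = -7 + (-158*u + 37*R) = -7 - 158*u + 37*R)
q(257, h(16)) - T = (-7 - 158/16 + 37*257) - 1*(-390612) = (-7 - 158*1/16 + 9509) + 390612 = (-7 - 79/8 + 9509) + 390612 = 75937/8 + 390612 = 3200833/8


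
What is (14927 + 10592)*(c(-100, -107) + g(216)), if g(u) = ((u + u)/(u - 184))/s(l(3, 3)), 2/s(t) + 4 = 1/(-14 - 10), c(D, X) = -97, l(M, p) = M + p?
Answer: -101489063/32 ≈ -3.1715e+6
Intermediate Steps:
s(t) = -48/97 (s(t) = 2/(-4 + 1/(-14 - 10)) = 2/(-4 + 1/(-24)) = 2/(-4 - 1/24) = 2/(-97/24) = 2*(-24/97) = -48/97)
g(u) = -97*u/(24*(-184 + u)) (g(u) = ((u + u)/(u - 184))/(-48/97) = ((2*u)/(-184 + u))*(-97/48) = (2*u/(-184 + u))*(-97/48) = -97*u/(24*(-184 + u)))
(14927 + 10592)*(c(-100, -107) + g(216)) = (14927 + 10592)*(-97 - 97*216/(-4416 + 24*216)) = 25519*(-97 - 97*216/(-4416 + 5184)) = 25519*(-97 - 97*216/768) = 25519*(-97 - 97*216*1/768) = 25519*(-97 - 873/32) = 25519*(-3977/32) = -101489063/32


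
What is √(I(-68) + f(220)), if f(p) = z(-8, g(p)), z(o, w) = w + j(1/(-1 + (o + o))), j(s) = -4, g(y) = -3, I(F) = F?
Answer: 5*I*√3 ≈ 8.6602*I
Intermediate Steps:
z(o, w) = -4 + w (z(o, w) = w - 4 = -4 + w)
f(p) = -7 (f(p) = -4 - 3 = -7)
√(I(-68) + f(220)) = √(-68 - 7) = √(-75) = 5*I*√3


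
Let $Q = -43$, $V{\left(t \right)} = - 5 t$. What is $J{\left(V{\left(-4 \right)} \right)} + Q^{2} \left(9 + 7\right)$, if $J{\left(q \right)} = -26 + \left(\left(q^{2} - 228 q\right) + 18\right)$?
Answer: $25416$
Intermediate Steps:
$J{\left(q \right)} = -8 + q^{2} - 228 q$ ($J{\left(q \right)} = -26 + \left(18 + q^{2} - 228 q\right) = -8 + q^{2} - 228 q$)
$J{\left(V{\left(-4 \right)} \right)} + Q^{2} \left(9 + 7\right) = \left(-8 + \left(\left(-5\right) \left(-4\right)\right)^{2} - 228 \left(\left(-5\right) \left(-4\right)\right)\right) + \left(-43\right)^{2} \left(9 + 7\right) = \left(-8 + 20^{2} - 4560\right) + 1849 \cdot 16 = \left(-8 + 400 - 4560\right) + 29584 = -4168 + 29584 = 25416$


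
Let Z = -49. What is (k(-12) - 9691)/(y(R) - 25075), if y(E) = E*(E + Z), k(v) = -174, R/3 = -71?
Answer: -9865/30731 ≈ -0.32101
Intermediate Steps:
R = -213 (R = 3*(-71) = -213)
y(E) = E*(-49 + E) (y(E) = E*(E - 49) = E*(-49 + E))
(k(-12) - 9691)/(y(R) - 25075) = (-174 - 9691)/(-213*(-49 - 213) - 25075) = -9865/(-213*(-262) - 25075) = -9865/(55806 - 25075) = -9865/30731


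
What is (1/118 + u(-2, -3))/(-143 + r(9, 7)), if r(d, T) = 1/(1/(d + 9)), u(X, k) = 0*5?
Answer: -1/14750 ≈ -6.7797e-5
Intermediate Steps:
u(X, k) = 0
r(d, T) = 9 + d (r(d, T) = 1/(1/(9 + d)) = 9 + d)
(1/118 + u(-2, -3))/(-143 + r(9, 7)) = (1/118 + 0)/(-143 + (9 + 9)) = (1/118 + 0)/(-143 + 18) = (1/118)/(-125) = (1/118)*(-1/125) = -1/14750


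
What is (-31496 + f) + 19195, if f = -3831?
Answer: -16132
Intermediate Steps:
(-31496 + f) + 19195 = (-31496 - 3831) + 19195 = -35327 + 19195 = -16132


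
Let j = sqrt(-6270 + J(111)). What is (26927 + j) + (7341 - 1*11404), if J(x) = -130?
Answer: 22864 + 80*I ≈ 22864.0 + 80.0*I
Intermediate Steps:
j = 80*I (j = sqrt(-6270 - 130) = sqrt(-6400) = 80*I ≈ 80.0*I)
(26927 + j) + (7341 - 1*11404) = (26927 + 80*I) + (7341 - 1*11404) = (26927 + 80*I) + (7341 - 11404) = (26927 + 80*I) - 4063 = 22864 + 80*I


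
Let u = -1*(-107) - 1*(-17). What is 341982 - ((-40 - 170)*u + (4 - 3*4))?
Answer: 368030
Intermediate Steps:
u = 124 (u = 107 + 17 = 124)
341982 - ((-40 - 170)*u + (4 - 3*4)) = 341982 - ((-40 - 170)*124 + (4 - 3*4)) = 341982 - (-210*124 + (4 - 12)) = 341982 - (-26040 - 8) = 341982 - 1*(-26048) = 341982 + 26048 = 368030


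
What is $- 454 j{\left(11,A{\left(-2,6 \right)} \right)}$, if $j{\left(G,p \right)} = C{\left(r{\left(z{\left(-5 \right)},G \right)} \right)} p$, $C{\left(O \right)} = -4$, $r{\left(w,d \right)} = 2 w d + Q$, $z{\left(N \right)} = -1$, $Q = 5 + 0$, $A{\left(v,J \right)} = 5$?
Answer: $9080$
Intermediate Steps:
$Q = 5$
$r{\left(w,d \right)} = 5 + 2 d w$ ($r{\left(w,d \right)} = 2 w d + 5 = 2 d w + 5 = 5 + 2 d w$)
$j{\left(G,p \right)} = - 4 p$
$- 454 j{\left(11,A{\left(-2,6 \right)} \right)} = - 454 \left(\left(-4\right) 5\right) = \left(-454\right) \left(-20\right) = 9080$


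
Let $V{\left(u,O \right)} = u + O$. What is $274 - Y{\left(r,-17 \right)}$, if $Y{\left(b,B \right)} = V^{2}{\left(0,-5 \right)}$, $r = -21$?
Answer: $249$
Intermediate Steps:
$V{\left(u,O \right)} = O + u$
$Y{\left(b,B \right)} = 25$ ($Y{\left(b,B \right)} = \left(-5 + 0\right)^{2} = \left(-5\right)^{2} = 25$)
$274 - Y{\left(r,-17 \right)} = 274 - 25 = 249$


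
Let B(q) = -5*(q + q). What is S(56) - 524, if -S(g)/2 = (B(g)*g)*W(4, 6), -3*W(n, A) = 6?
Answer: -125964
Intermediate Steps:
W(n, A) = -2 (W(n, A) = -⅓*6 = -2)
B(q) = -10*q
S(g) = -40*g² (S(g) = -2*(-10*g)*g*(-2) = -2*(-10*g²)*(-2) = -40*g²)
S(56) - 524 = -40*56² - 524 = -40*3136 - 524 = -125440 - 524 = -125964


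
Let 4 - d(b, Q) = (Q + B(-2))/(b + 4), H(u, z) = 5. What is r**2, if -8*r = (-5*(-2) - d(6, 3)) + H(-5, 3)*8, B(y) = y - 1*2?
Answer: 210681/6400 ≈ 32.919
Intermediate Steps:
B(y) = -2 + y (B(y) = y - 2 = -2 + y)
d(b, Q) = 4 - (-4 + Q)/(4 + b) (d(b, Q) = 4 - (Q + (-2 - 2))/(b + 4) = 4 - (Q - 4)/(4 + b) = 4 - (-4 + Q)/(4 + b))
r = -459/80 (r = -((-5*(-2) - (20 - 1*3 + 4*6)/(4 + 6)) + 5*8)/8 = -((10 - (20 - 3 + 24)/10) + 40)/8 = -((10 - 41/10) + 40)/8 = -(59/10 + 40)/8 = -1/8*459/10 = -459/80 ≈ -5.7375)
r**2 = (-459/80)**2 = 210681/6400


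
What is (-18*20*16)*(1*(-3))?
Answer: 17280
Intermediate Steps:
(-18*20*16)*(1*(-3)) = -360*16*(-3) = -5760*(-3) = 17280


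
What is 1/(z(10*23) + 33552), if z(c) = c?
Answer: 1/33782 ≈ 2.9602e-5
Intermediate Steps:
1/(z(10*23) + 33552) = 1/(10*23 + 33552) = 1/(230 + 33552) = 1/33782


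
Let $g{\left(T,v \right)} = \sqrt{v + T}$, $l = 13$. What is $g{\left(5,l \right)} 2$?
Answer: $6 \sqrt{2} \approx 8.4853$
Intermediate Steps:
$g{\left(T,v \right)} = \sqrt{T + v}$
$g{\left(5,l \right)} 2 = \sqrt{5 + 13} \cdot 2 = \sqrt{18} \cdot 2 = 3 \sqrt{2} \cdot 2 = 6 \sqrt{2}$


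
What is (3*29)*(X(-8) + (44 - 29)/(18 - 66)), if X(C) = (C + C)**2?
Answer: 355917/16 ≈ 22245.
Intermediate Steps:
X(C) = 4*C**2 (X(C) = (2*C)**2 = 4*C**2)
(3*29)*(X(-8) + (44 - 29)/(18 - 66)) = (3*29)*(4*(-8)**2 + (44 - 29)/(18 - 66)) = 87*(4*64 + 15/(-48)) = 87*(256 + 15*(-1/48)) = 87*(256 - 5/16) = 87*(4091/16) = 355917/16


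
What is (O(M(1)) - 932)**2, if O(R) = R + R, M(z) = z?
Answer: 864900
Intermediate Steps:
O(R) = 2*R
(O(M(1)) - 932)**2 = (2*1 - 932)**2 = (2 - 932)**2 = (-930)**2 = 864900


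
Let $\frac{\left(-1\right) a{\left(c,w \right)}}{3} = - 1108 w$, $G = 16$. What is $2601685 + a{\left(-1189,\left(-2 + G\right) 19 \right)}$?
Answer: $3485869$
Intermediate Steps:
$a{\left(c,w \right)} = 3324 w$ ($a{\left(c,w \right)} = - 3 \left(- 1108 w\right) = 3324 w$)
$2601685 + a{\left(-1189,\left(-2 + G\right) 19 \right)} = 2601685 + 3324 \left(-2 + 16\right) 19 = 2601685 + 3324 \cdot 14 \cdot 19 = 2601685 + 3324 \cdot 266 = 2601685 + 884184 = 3485869$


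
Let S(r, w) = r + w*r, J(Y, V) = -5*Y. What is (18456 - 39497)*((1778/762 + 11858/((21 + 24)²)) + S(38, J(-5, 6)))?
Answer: -42445651603/2025 ≈ -2.0961e+7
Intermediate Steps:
S(r, w) = r + r*w
(18456 - 39497)*((1778/762 + 11858/((21 + 24)²)) + S(38, J(-5, 6))) = (18456 - 39497)*((1778/762 + 11858/((21 + 24)²)) + 38*(1 - 5*(-5))) = -21041*((1778*(1/762) + 11858/(45²)) + 38*(1 + 25)) = -21041*((7/3 + 11858/2025) + 38*26) = -21041*((7/3 + 11858*(1/2025)) + 988) = -21041*((7/3 + 11858/2025) + 988) = -21041*(16583/2025 + 988) = -21041*2017283/2025 = -42445651603/2025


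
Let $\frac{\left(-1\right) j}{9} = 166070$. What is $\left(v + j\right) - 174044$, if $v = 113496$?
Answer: $-1555178$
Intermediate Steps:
$j = -1494630$ ($j = \left(-9\right) 166070 = -1494630$)
$\left(v + j\right) - 174044 = \left(113496 - 1494630\right) - 174044 = -1381134 - 174044 = -1555178$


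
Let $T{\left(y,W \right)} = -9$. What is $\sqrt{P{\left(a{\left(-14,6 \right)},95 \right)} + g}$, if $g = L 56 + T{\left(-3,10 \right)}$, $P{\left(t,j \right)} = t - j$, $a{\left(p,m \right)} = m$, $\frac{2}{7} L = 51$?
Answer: $7 \sqrt{202} \approx 99.489$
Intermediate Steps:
$L = \frac{357}{2}$ ($L = \frac{7}{2} \cdot 51 = \frac{357}{2} \approx 178.5$)
$g = 9987$ ($g = \frac{357}{2} \cdot 56 - 9 = 9996 - 9 = 9987$)
$\sqrt{P{\left(a{\left(-14,6 \right)},95 \right)} + g} = \sqrt{\left(6 - 95\right) + 9987} = \sqrt{-89 + 9987} = \sqrt{9898} = 7 \sqrt{202}$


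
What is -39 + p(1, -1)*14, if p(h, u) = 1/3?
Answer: -103/3 ≈ -34.333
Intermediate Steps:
p(h, u) = ⅓
-39 + p(1, -1)*14 = -39 + (⅓)*14 = -39 + 14/3 = -103/3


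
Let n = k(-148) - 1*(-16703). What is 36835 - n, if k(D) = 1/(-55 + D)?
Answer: 4086797/203 ≈ 20132.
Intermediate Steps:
n = 3390708/203 (n = 1/(-55 - 148) - 1*(-16703) = 1/(-203) + 16703 = -1/203 + 16703 = 3390708/203 ≈ 16703.)
36835 - n = 36835 - 1*3390708/203 = 36835 - 3390708/203 = 4086797/203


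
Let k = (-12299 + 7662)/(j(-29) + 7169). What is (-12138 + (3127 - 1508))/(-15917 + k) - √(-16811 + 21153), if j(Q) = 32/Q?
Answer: 2186574011/3308785346 - √4342 ≈ -65.233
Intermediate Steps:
k = -134473/207869 (k = (-12299 + 7662)/(32/(-29) + 7169) = -4637/(32*(-1/29) + 7169) = -4637/(-32/29 + 7169) = -4637/207869/29 = -4637*29/207869 = -134473/207869 ≈ -0.64691)
(-12138 + (3127 - 1508))/(-15917 + k) - √(-16811 + 21153) = (-12138 + (3127 - 1508))/(-15917 - 134473/207869) - √(-16811 + 21153) = (-12138 + 1619)/(-3308785346/207869) - √4342 = -10519*(-207869/3308785346) - √4342 = 2186574011/3308785346 - √4342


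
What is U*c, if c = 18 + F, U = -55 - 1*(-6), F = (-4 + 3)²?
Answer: -931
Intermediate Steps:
F = 1 (F = (-1)² = 1)
U = -49 (U = -55 + 6 = -49)
c = 19 (c = 18 + 1 = 19)
U*c = -49*19 = -931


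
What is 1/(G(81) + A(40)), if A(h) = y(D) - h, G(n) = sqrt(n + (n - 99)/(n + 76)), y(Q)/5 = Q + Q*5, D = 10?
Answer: 40820/10600501 - 3*sqrt(221527)/10600501 ≈ 0.0037176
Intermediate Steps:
y(Q) = 30*Q (y(Q) = 5*(Q + Q*5) = 5*(Q + 5*Q) = 5*(6*Q) = 30*Q)
G(n) = sqrt(n + (-99 + n)/(76 + n))
A(h) = 300 - h (A(h) = 30*10 - h = 300 - h)
1/(G(81) + A(40)) = 1/(sqrt((-99 + 81 + 81*(76 + 81))/(76 + 81)) + (300 - 1*40)) = 1/(sqrt((-99 + 81 + 81*157)/157) + (300 - 40)) = 1/(sqrt((-99 + 81 + 12717)/157) + 260) = 1/(sqrt((1/157)*12699) + 260) = 1/(sqrt(12699/157) + 260) = 1/(3*sqrt(221527)/157 + 260) = 1/(260 + 3*sqrt(221527)/157)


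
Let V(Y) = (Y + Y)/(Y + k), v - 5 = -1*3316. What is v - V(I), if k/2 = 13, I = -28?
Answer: -3339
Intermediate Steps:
v = -3311 (v = 5 - 1*3316 = 5 - 3316 = -3311)
k = 26 (k = 2*13 = 26)
V(Y) = 2*Y/(26 + Y) (V(Y) = (Y + Y)/(Y + 26) = (2*Y)/(26 + Y) = 2*Y/(26 + Y))
v - V(I) = -3311 - 2*(-28)/(26 - 28) = -3311 - 2*(-28)/(-2) = -3311 - 2*(-28)*(-1)/2 = -3311 - 1*28 = -3311 - 28 = -3339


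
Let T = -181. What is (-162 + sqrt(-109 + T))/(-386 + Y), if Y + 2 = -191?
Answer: 54/193 - I*sqrt(290)/579 ≈ 0.27979 - 0.029412*I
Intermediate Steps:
Y = -193 (Y = -2 - 191 = -193)
(-162 + sqrt(-109 + T))/(-386 + Y) = (-162 + sqrt(-109 - 181))/(-386 - 193) = (-162 + sqrt(-290))/(-579) = (-162 + I*sqrt(290))*(-1/579) = 54/193 - I*sqrt(290)/579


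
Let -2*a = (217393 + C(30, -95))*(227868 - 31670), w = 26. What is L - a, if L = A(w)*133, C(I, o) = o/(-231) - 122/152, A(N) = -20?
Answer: 374399165646103/17556 ≈ 2.1326e+10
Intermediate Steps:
C(I, o) = -61/76 - o/231 (C(I, o) = o*(-1/231) - 122*1/152 = -o/231 - 61/76 = -61/76 - o/231)
a = -374399212345063/17556 (a = -(217393 + (-61/76 - 1/231*(-95)))*(227868 - 31670)/2 = -(217393 + (-61/76 + 95/231))*196198/2 = -(217393 - 6871/17556)*196198/2 = -3816544637*196198/35112 = -1/2*374399212345063/8778 = -374399212345063/17556 ≈ -2.1326e+10)
L = -2660 (L = -20*133 = -2660)
L - a = -2660 - 1*(-374399212345063/17556) = -2660 + 374399212345063/17556 = 374399165646103/17556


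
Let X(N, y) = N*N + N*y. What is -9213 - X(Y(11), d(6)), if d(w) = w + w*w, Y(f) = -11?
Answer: -8872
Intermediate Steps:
d(w) = w + w²
X(N, y) = N² + N*y
-9213 - X(Y(11), d(6)) = -9213 - (-11)*(-11 + 6*(1 + 6)) = -9213 - (-11)*(-11 + 6*7) = -9213 - (-11)*(-11 + 42) = -9213 - (-11)*31 = -9213 - 1*(-341) = -9213 + 341 = -8872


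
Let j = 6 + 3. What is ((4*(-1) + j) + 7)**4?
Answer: 20736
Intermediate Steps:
j = 9
((4*(-1) + j) + 7)**4 = ((4*(-1) + 9) + 7)**4 = ((-4 + 9) + 7)**4 = (5 + 7)**4 = 12**4 = 20736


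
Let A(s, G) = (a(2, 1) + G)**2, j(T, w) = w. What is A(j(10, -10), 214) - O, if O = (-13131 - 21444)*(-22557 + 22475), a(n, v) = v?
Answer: -2788925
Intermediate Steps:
O = 2835150 (O = -34575*(-82) = 2835150)
A(s, G) = (1 + G)**2
A(j(10, -10), 214) - O = (1 + 214)**2 - 1*2835150 = 215**2 - 2835150 = 46225 - 2835150 = -2788925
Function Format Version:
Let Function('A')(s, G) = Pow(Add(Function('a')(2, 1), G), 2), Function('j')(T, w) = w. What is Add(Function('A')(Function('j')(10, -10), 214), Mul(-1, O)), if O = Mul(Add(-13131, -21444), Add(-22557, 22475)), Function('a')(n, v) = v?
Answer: -2788925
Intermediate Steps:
O = 2835150 (O = Mul(-34575, -82) = 2835150)
Function('A')(s, G) = Pow(Add(1, G), 2)
Add(Function('A')(Function('j')(10, -10), 214), Mul(-1, O)) = Add(Pow(Add(1, 214), 2), Mul(-1, 2835150)) = Add(Pow(215, 2), -2835150) = Add(46225, -2835150) = -2788925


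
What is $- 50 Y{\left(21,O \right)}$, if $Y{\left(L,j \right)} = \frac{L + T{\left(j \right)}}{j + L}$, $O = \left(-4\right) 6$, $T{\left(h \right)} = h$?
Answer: $-50$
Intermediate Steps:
$O = -24$
$Y{\left(L,j \right)} = 1$ ($Y{\left(L,j \right)} = \frac{L + j}{j + L} = \frac{L + j}{L + j} = 1$)
$- 50 Y{\left(21,O \right)} = \left(-50\right) 1 = -50$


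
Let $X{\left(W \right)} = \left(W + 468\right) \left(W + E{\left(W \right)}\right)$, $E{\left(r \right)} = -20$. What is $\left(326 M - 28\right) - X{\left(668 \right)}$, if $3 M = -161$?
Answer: $- \frac{2260954}{3} \approx -7.5365 \cdot 10^{5}$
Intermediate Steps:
$M = - \frac{161}{3}$ ($M = \frac{1}{3} \left(-161\right) = - \frac{161}{3} \approx -53.667$)
$X{\left(W \right)} = \left(-20 + W\right) \left(468 + W\right)$ ($X{\left(W \right)} = \left(W + 468\right) \left(W - 20\right) = \left(468 + W\right) \left(-20 + W\right) = \left(-20 + W\right) \left(468 + W\right)$)
$\left(326 M - 28\right) - X{\left(668 \right)} = \left(326 \left(- \frac{161}{3}\right) - 28\right) - \left(-9360 + 668^{2} + 448 \cdot 668\right) = \left(- \frac{52486}{3} - 28\right) - \left(-9360 + 446224 + 299264\right) = - \frac{52570}{3} - 736128 = - \frac{2260954}{3}$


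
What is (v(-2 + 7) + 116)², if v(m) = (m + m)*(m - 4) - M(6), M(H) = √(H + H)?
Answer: 15888 - 504*√3 ≈ 15015.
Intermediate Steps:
M(H) = √2*√H (M(H) = √(2*H) = √2*√H)
v(m) = -2*√3 + 2*m*(-4 + m) (v(m) = (m + m)*(m - 4) - √2*√6 = (2*m)*(-4 + m) - 2*√3 = 2*m*(-4 + m) - 2*√3 = -2*√3 + 2*m*(-4 + m))
(v(-2 + 7) + 116)² = ((-8*(-2 + 7) - 2*√3 + 2*(-2 + 7)²) + 116)² = ((-8*5 - 2*√3 + 2*5²) + 116)² = ((-40 - 2*√3 + 2*25) + 116)² = ((-40 - 2*√3 + 50) + 116)² = ((10 - 2*√3) + 116)² = (126 - 2*√3)²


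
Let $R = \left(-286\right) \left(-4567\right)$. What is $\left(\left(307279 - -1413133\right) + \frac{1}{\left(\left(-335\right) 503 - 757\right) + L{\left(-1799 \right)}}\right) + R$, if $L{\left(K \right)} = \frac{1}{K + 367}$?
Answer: $\frac{733590645756758}{242383185} \approx 3.0266 \cdot 10^{6}$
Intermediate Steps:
$L{\left(K \right)} = \frac{1}{367 + K}$
$R = 1306162$
$\left(\left(307279 - -1413133\right) + \frac{1}{\left(\left(-335\right) 503 - 757\right) + L{\left(-1799 \right)}}\right) + R = \left(\left(307279 - -1413133\right) + \frac{1}{\left(\left(-335\right) 503 - 757\right) + \frac{1}{367 - 1799}}\right) + 1306162 = \left(\left(307279 + 1413133\right) + \frac{1}{\left(-168505 - 757\right) + \frac{1}{-1432}}\right) + 1306162 = \left(1720412 + \frac{1}{-169262 - \frac{1}{1432}}\right) + 1306162 = \left(1720412 + \frac{1}{- \frac{242383185}{1432}}\right) + 1306162 = \left(1720412 - \frac{1432}{242383185}\right) + 1306162 = \frac{416998940070788}{242383185} + 1306162 = \frac{733590645756758}{242383185}$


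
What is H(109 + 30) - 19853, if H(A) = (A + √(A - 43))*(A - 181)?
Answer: -25691 - 168*√6 ≈ -26103.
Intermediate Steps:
H(A) = (-181 + A)*(A + √(-43 + A)) (H(A) = (A + √(-43 + A))*(-181 + A) = (-181 + A)*(A + √(-43 + A)))
H(109 + 30) - 19853 = ((109 + 30)² - 181*(109 + 30) - 181*√(-43 + (109 + 30)) + (109 + 30)*√(-43 + (109 + 30))) - 19853 = (139² - 181*139 - 181*√(-43 + 139) + 139*√(-43 + 139)) - 19853 = (19321 - 25159 - 724*√6 + 139*√96) - 19853 = (19321 - 25159 - 724*√6 + 139*(4*√6)) - 19853 = (19321 - 25159 - 724*√6 + 556*√6) - 19853 = (-5838 - 168*√6) - 19853 = -25691 - 168*√6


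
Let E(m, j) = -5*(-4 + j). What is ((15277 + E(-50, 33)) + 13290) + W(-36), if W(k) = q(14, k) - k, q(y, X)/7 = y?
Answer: 28556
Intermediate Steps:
q(y, X) = 7*y
E(m, j) = 20 - 5*j
W(k) = 98 - k (W(k) = 7*14 - k = 98 - k)
((15277 + E(-50, 33)) + 13290) + W(-36) = ((15277 + (20 - 5*33)) + 13290) + (98 - 1*(-36)) = ((15277 + (20 - 165)) + 13290) + (98 + 36) = ((15277 - 145) + 13290) + 134 = (15132 + 13290) + 134 = 28422 + 134 = 28556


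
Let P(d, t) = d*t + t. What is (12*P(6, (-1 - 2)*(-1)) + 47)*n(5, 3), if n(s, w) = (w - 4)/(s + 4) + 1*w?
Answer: 7774/9 ≈ 863.78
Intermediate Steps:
P(d, t) = t + d*t
n(s, w) = w + (-4 + w)/(4 + s) (n(s, w) = (-4 + w)/(4 + s) + w = w + (-4 + w)/(4 + s))
(12*P(6, (-1 - 2)*(-1)) + 47)*n(5, 3) = (12*(((-1 - 2)*(-1))*(1 + 6)) + 47)*((-4 + 5*3 + 5*3)/(4 + 5)) = (12*(-3*(-1)*7) + 47)*((-4 + 15 + 15)/9) = (12*(3*7) + 47)*((1/9)*26) = (12*21 + 47)*(26/9) = (252 + 47)*(26/9) = 299*(26/9) = 7774/9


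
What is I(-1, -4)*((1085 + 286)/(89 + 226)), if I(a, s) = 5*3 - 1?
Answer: 914/15 ≈ 60.933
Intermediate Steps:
I(a, s) = 14 (I(a, s) = 15 - 1 = 14)
I(-1, -4)*((1085 + 286)/(89 + 226)) = 14*((1085 + 286)/(89 + 226)) = 14*(1371/315) = 14*(1371*(1/315)) = 14*(457/105) = 914/15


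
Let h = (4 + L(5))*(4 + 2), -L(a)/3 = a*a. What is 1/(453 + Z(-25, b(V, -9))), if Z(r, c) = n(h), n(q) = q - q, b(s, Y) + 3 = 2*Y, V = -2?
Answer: 1/453 ≈ 0.0022075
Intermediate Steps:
L(a) = -3*a² (L(a) = -3*a*a = -3*a²)
b(s, Y) = -3 + 2*Y
h = -426 (h = (4 - 3*5²)*(4 + 2) = (4 - 3*25)*6 = (4 - 75)*6 = -71*6 = -426)
n(q) = 0
Z(r, c) = 0
1/(453 + Z(-25, b(V, -9))) = 1/(453 + 0) = 1/453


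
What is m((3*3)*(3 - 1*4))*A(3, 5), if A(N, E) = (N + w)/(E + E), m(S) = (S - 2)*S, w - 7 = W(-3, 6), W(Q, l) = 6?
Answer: 792/5 ≈ 158.40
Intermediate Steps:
w = 13 (w = 7 + 6 = 13)
m(S) = S*(-2 + S) (m(S) = (-2 + S)*S = S*(-2 + S))
A(N, E) = (13 + N)/(2*E) (A(N, E) = (N + 13)/(E + E) = (13 + N)/((2*E)) = (13 + N)*(1/(2*E)) = (13 + N)/(2*E))
m((3*3)*(3 - 1*4))*A(3, 5) = (((3*3)*(3 - 1*4))*(-2 + (3*3)*(3 - 1*4)))*((1/2)*(13 + 3)/5) = ((9*(3 - 4))*(-2 + 9*(3 - 4)))*((1/2)*(1/5)*16) = ((9*(-1))*(-2 + 9*(-1)))*(8/5) = -9*(-2 - 9)*(8/5) = -9*(-11)*(8/5) = 99*(8/5) = 792/5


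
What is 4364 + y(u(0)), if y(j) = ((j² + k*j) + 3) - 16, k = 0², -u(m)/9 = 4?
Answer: 5647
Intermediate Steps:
u(m) = -36 (u(m) = -9*4 = -36)
k = 0
y(j) = -13 + j² (y(j) = ((j² + 0*j) + 3) - 16 = ((j² + 0) + 3) - 16 = (j² + 3) - 16 = (3 + j²) - 16 = -13 + j²)
4364 + y(u(0)) = 4364 + (-13 + (-36)²) = 4364 + (-13 + 1296) = 4364 + 1283 = 5647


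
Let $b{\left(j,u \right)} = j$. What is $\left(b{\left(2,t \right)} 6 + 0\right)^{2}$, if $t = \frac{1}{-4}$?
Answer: $144$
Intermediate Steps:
$t = - \frac{1}{4} \approx -0.25$
$\left(b{\left(2,t \right)} 6 + 0\right)^{2} = \left(2 \cdot 6 + 0\right)^{2} = \left(12 + 0\right)^{2} = 12^{2} = 144$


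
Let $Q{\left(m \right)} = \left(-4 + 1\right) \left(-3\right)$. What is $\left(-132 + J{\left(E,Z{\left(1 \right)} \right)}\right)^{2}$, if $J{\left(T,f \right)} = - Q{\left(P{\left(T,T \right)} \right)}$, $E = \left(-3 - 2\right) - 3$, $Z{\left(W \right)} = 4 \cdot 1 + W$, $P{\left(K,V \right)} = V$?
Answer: $19881$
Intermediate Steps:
$Z{\left(W \right)} = 4 + W$
$Q{\left(m \right)} = 9$ ($Q{\left(m \right)} = \left(-3\right) \left(-3\right) = 9$)
$E = -8$ ($E = -5 - 3 = -8$)
$J{\left(T,f \right)} = -9$ ($J{\left(T,f \right)} = \left(-1\right) 9 = -9$)
$\left(-132 + J{\left(E,Z{\left(1 \right)} \right)}\right)^{2} = \left(-132 - 9\right)^{2} = \left(-141\right)^{2} = 19881$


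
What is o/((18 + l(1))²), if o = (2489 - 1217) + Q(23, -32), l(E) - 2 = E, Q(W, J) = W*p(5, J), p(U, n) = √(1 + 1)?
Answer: 424/147 + 23*√2/441 ≈ 2.9581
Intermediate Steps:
p(U, n) = √2
Q(W, J) = W*√2
l(E) = 2 + E
o = 1272 + 23*√2 (o = (2489 - 1217) + 23*√2 = 1272 + 23*√2 ≈ 1304.5)
o/((18 + l(1))²) = (1272 + 23*√2)/((18 + (2 + 1))²) = (1272 + 23*√2)/((18 + 3)²) = (1272 + 23*√2)/(21²) = (1272 + 23*√2)/441 = (1272 + 23*√2)*(1/441) = 424/147 + 23*√2/441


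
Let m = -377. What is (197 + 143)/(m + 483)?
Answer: 170/53 ≈ 3.2075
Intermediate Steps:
(197 + 143)/(m + 483) = (197 + 143)/(-377 + 483) = 340/106 = 340*(1/106) = 170/53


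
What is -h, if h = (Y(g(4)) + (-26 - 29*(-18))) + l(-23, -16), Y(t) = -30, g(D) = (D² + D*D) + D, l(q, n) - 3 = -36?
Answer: -433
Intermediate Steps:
l(q, n) = -33 (l(q, n) = 3 - 36 = -33)
g(D) = D + 2*D² (g(D) = (D² + D²) + D = 2*D² + D = D + 2*D²)
h = 433 (h = (-30 + (-26 - 29*(-18))) - 33 = (-30 + (-26 + 522)) - 33 = (-30 + 496) - 33 = 466 - 33 = 433)
-h = -1*433 = -433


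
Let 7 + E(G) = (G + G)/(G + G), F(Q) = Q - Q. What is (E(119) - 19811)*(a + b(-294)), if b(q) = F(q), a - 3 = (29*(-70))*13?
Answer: 522911179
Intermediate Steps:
F(Q) = 0
a = -26387 (a = 3 + (29*(-70))*13 = 3 - 2030*13 = 3 - 26390 = -26387)
E(G) = -6 (E(G) = -7 + (G + G)/(G + G) = -7 + (2*G)/((2*G)) = -7 + (2*G)*(1/(2*G)) = -7 + 1 = -6)
b(q) = 0
(E(119) - 19811)*(a + b(-294)) = (-6 - 19811)*(-26387 + 0) = -19817*(-26387) = 522911179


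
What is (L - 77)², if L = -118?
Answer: 38025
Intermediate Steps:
(L - 77)² = (-118 - 77)² = (-195)² = 38025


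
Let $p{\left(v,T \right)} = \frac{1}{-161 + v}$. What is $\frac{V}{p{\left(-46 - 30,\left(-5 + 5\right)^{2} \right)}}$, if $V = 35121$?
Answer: $-8323677$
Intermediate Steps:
$\frac{V}{p{\left(-46 - 30,\left(-5 + 5\right)^{2} \right)}} = \frac{35121}{\frac{1}{-161 - 76}} = \frac{35121}{\frac{1}{-237}} = \frac{35121}{- \frac{1}{237}} = 35121 \left(-237\right) = -8323677$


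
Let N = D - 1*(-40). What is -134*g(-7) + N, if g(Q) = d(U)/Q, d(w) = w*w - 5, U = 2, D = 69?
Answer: 629/7 ≈ 89.857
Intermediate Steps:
N = 109 (N = 69 - 1*(-40) = 69 + 40 = 109)
d(w) = -5 + w² (d(w) = w² - 5 = -5 + w²)
g(Q) = -1/Q (g(Q) = (-5 + 2²)/Q = (-5 + 4)/Q = -1/Q)
-134*g(-7) + N = -(-134)/(-7) + 109 = -(-134)*(-1)/7 + 109 = -134*⅐ + 109 = -134/7 + 109 = 629/7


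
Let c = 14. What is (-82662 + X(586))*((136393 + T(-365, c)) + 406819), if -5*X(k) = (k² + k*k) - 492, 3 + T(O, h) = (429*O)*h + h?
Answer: 362644120574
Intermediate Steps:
T(O, h) = -3 + h + 429*O*h (T(O, h) = -3 + ((429*O)*h + h) = -3 + (429*O*h + h) = -3 + (h + 429*O*h) = -3 + h + 429*O*h)
X(k) = 492/5 - 2*k²/5 (X(k) = -((k² + k*k) - 492)/5 = -((k² + k²) - 492)/5 = -(2*k² - 492)/5 = -(-492 + 2*k²)/5 = 492/5 - 2*k²/5)
(-82662 + X(586))*((136393 + T(-365, c)) + 406819) = (-82662 + (492/5 - ⅖*586²))*((136393 + (-3 + 14 + 429*(-365)*14)) + 406819) = (-82662 + (492/5 - ⅖*343396))*((136393 + (-3 + 14 - 2192190)) + 406819) = (-82662 + (492/5 - 686792/5))*((136393 - 2192179) + 406819) = (-82662 - 137260)*(-2055786 + 406819) = -219922*(-1648967) = 362644120574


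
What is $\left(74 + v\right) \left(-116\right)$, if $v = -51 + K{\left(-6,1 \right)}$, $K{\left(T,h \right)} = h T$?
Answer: $-1972$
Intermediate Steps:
$K{\left(T,h \right)} = T h$
$v = -57$ ($v = -51 - 6 = -57$)
$\left(74 + v\right) \left(-116\right) = \left(74 - 57\right) \left(-116\right) = 17 \left(-116\right) = -1972$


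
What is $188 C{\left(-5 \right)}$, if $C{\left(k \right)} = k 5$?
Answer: $-4700$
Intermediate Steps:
$C{\left(k \right)} = 5 k$
$188 C{\left(-5 \right)} = 188 \cdot 5 \left(-5\right) = 188 \left(-25\right) = -4700$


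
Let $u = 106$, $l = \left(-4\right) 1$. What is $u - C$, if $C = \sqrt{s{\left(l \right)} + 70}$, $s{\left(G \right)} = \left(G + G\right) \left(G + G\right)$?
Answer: $106 - \sqrt{134} \approx 94.424$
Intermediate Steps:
$l = -4$
$s{\left(G \right)} = 4 G^{2}$ ($s{\left(G \right)} = 2 G 2 G = 4 G^{2}$)
$C = \sqrt{134}$ ($C = \sqrt{4 \left(-4\right)^{2} + 70} = \sqrt{4 \cdot 16 + 70} = \sqrt{64 + 70} = \sqrt{134} \approx 11.576$)
$u - C = 106 - \sqrt{134}$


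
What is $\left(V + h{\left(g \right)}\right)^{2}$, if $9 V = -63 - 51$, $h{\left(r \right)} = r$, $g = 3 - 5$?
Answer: $\frac{1936}{9} \approx 215.11$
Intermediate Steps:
$g = -2$ ($g = 3 - 5 = -2$)
$V = - \frac{38}{3}$ ($V = \frac{-63 - 51}{9} = \frac{1}{9} \left(-114\right) = - \frac{38}{3} \approx -12.667$)
$\left(V + h{\left(g \right)}\right)^{2} = \left(- \frac{38}{3} - 2\right)^{2} = \left(- \frac{44}{3}\right)^{2} = \frac{1936}{9}$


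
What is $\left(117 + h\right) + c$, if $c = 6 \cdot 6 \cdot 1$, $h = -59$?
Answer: $94$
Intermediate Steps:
$c = 36$ ($c = 36 \cdot 1 = 36$)
$\left(117 + h\right) + c = \left(117 - 59\right) + 36 = 58 + 36 = 94$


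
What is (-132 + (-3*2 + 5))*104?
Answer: -13832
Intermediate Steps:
(-132 + (-3*2 + 5))*104 = (-132 + (-6 + 5))*104 = (-132 - 1)*104 = -133*104 = -13832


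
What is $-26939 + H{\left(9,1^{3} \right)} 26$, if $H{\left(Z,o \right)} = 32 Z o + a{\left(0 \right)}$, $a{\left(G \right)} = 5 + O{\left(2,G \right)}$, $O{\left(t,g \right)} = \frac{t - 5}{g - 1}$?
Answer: $-19243$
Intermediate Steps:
$O{\left(t,g \right)} = \frac{-5 + t}{-1 + g}$
$a{\left(G \right)} = 5 - \frac{3}{-1 + G}$ ($a{\left(G \right)} = 5 + \frac{-5 + 2}{-1 + G} = 5 + \frac{1}{-1 + G} \left(-3\right) = 5 - \frac{3}{-1 + G}$)
$H{\left(Z,o \right)} = 8 + 32 Z o$ ($H{\left(Z,o \right)} = 32 Z o + \frac{-8 + 5 \cdot 0}{-1 + 0} = 32 Z o + \frac{-8 + 0}{-1} = 32 Z o - -8 = 32 Z o + 8 = 8 + 32 Z o$)
$-26939 + H{\left(9,1^{3} \right)} 26 = -26939 + \left(8 + 32 \cdot 9 \cdot 1^{3}\right) 26 = -26939 + \left(8 + 32 \cdot 9 \cdot 1\right) 26 = -26939 + \left(8 + 288\right) 26 = -26939 + 296 \cdot 26 = -26939 + 7696 = -19243$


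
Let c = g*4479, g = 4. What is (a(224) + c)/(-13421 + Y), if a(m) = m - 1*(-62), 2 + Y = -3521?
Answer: -9101/8472 ≈ -1.0742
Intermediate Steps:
Y = -3523 (Y = -2 - 3521 = -3523)
a(m) = 62 + m (a(m) = m + 62 = 62 + m)
c = 17916 (c = 4*4479 = 17916)
(a(224) + c)/(-13421 + Y) = ((62 + 224) + 17916)/(-13421 - 3523) = (286 + 17916)/(-16944) = 18202*(-1/16944) = -9101/8472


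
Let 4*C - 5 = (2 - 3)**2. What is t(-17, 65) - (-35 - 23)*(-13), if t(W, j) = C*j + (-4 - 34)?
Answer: -1389/2 ≈ -694.50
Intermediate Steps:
C = 3/2 (C = 5/4 + (2 - 3)**2/4 = 5/4 + (1/4)*(-1)**2 = 5/4 + (1/4)*1 = 5/4 + 1/4 = 3/2 ≈ 1.5000)
t(W, j) = -38 + 3*j/2 (t(W, j) = 3*j/2 + (-4 - 34) = 3*j/2 - 38 = -38 + 3*j/2)
t(-17, 65) - (-35 - 23)*(-13) = (-38 + (3/2)*65) - (-35 - 23)*(-13) = (-38 + 195/2) - (-58)*(-13) = 119/2 - 1*754 = 119/2 - 754 = -1389/2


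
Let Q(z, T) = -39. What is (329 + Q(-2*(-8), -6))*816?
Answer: 236640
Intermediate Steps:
(329 + Q(-2*(-8), -6))*816 = (329 - 39)*816 = 290*816 = 236640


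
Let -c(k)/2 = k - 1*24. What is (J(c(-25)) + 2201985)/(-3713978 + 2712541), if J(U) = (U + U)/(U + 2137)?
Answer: -4921436671/2238211695 ≈ -2.1988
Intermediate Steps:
c(k) = 48 - 2*k (c(k) = -2*(k - 1*24) = -2*(k - 24) = -2*(-24 + k) = 48 - 2*k)
J(U) = 2*U/(2137 + U) (J(U) = (2*U)/(2137 + U) = 2*U/(2137 + U))
(J(c(-25)) + 2201985)/(-3713978 + 2712541) = (2*(48 - 2*(-25))/(2137 + (48 - 2*(-25))) + 2201985)/(-3713978 + 2712541) = (2*(48 + 50)/(2137 + (48 + 50)) + 2201985)/(-1001437) = (2*98/(2137 + 98) + 2201985)*(-1/1001437) = (2*98/2235 + 2201985)*(-1/1001437) = (2*98*(1/2235) + 2201985)*(-1/1001437) = (196/2235 + 2201985)*(-1/1001437) = (4921436671/2235)*(-1/1001437) = -4921436671/2238211695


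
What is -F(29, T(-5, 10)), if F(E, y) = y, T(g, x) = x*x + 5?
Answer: -105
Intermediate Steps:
T(g, x) = 5 + x² (T(g, x) = x² + 5 = 5 + x²)
-F(29, T(-5, 10)) = -(5 + 10²) = -(5 + 100) = -1*105 = -105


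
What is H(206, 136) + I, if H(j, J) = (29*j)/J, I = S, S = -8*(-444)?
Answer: 244523/68 ≈ 3595.9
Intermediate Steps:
S = 3552
I = 3552
H(j, J) = 29*j/J
H(206, 136) + I = 29*206/136 + 3552 = 29*206*(1/136) + 3552 = 2987/68 + 3552 = 244523/68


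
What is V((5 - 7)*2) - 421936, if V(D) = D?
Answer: -421940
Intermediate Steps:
V((5 - 7)*2) - 421936 = (5 - 7)*2 - 421936 = -2*2 - 421936 = -4 - 421936 = -421940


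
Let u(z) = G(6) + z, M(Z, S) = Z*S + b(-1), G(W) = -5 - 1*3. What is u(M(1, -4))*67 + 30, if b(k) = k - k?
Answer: -774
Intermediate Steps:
G(W) = -8 (G(W) = -5 - 3 = -8)
b(k) = 0
M(Z, S) = S*Z (M(Z, S) = Z*S + 0 = S*Z + 0 = S*Z)
u(z) = -8 + z
u(M(1, -4))*67 + 30 = (-8 - 4*1)*67 + 30 = (-8 - 4)*67 + 30 = -12*67 + 30 = -804 + 30 = -774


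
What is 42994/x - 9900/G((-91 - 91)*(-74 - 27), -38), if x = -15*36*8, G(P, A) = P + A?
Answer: -51965621/4952880 ≈ -10.492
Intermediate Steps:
G(P, A) = A + P
x = -4320 (x = -540*8 = -4320)
42994/x - 9900/G((-91 - 91)*(-74 - 27), -38) = 42994/(-4320) - 9900/(-38 + (-91 - 91)*(-74 - 27)) = 42994*(-1/4320) - 9900/(-38 - 182*(-101)) = -21497/2160 - 9900/(-38 + 18382) = -21497/2160 - 9900/18344 = -21497/2160 - 9900*1/18344 = -21497/2160 - 2475/4586 = -51965621/4952880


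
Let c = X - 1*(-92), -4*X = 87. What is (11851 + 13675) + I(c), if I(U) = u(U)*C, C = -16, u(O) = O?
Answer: 24402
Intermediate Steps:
X = -87/4 (X = -¼*87 = -87/4 ≈ -21.750)
c = 281/4 (c = -87/4 - 1*(-92) = -87/4 + 92 = 281/4 ≈ 70.250)
I(U) = -16*U (I(U) = U*(-16) = -16*U)
(11851 + 13675) + I(c) = (11851 + 13675) - 16*281/4 = 25526 - 1124 = 24402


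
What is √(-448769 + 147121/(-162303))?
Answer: 4*I*√738850954092549/162303 ≈ 669.9*I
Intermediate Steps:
√(-448769 + 147121/(-162303)) = √(-448769 + 147121*(-1/162303)) = √(-448769 - 147121/162303) = √(-72836702128/162303) = 4*I*√738850954092549/162303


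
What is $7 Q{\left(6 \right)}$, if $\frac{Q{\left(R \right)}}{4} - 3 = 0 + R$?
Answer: $252$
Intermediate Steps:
$Q{\left(R \right)} = 12 + 4 R$ ($Q{\left(R \right)} = 12 + 4 \left(0 + R\right) = 12 + 4 R$)
$7 Q{\left(6 \right)} = 7 \left(12 + 4 \cdot 6\right) = 7 \left(12 + 24\right) = 7 \cdot 36 = 252$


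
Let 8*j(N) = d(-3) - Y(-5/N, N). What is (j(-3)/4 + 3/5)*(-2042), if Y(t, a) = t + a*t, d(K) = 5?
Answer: -421673/240 ≈ -1757.0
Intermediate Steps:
j(N) = 5/8 + 5*(1 + N)/(8*N) (j(N) = (5 - (-5/N)*(1 + N))/8 = (5 - (-5)*(1 + N)/N)/8 = (5 + 5*(1 + N)/N)/8 = 5/8 + 5*(1 + N)/(8*N))
(j(-3)/4 + 3/5)*(-2042) = (((5/8)*(1 + 2*(-3))/(-3))/4 + 3/5)*(-2042) = (((5/8)*(-⅓)*(1 - 6))*(¼) + 3*(⅕))*(-2042) = (((5/8)*(-⅓)*(-5))*(¼) + ⅗)*(-2042) = ((25/24)*(¼) + ⅗)*(-2042) = (25/96 + ⅗)*(-2042) = (413/480)*(-2042) = -421673/240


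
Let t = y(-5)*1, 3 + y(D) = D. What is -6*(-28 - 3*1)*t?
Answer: -1488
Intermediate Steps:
y(D) = -3 + D
t = -8 (t = (-3 - 5)*1 = -8*1 = -8)
-6*(-28 - 3*1)*t = -6*(-28 - 3*1)*(-8) = -6*(-28 - 3)*(-8) = -(-186)*(-8) = -6*248 = -1488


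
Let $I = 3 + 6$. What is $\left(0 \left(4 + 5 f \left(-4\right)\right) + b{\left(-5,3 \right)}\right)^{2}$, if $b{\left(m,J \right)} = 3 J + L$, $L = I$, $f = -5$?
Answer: $324$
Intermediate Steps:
$I = 9$
$L = 9$
$b{\left(m,J \right)} = 9 + 3 J$ ($b{\left(m,J \right)} = 3 J + 9 = 9 + 3 J$)
$\left(0 \left(4 + 5 f \left(-4\right)\right) + b{\left(-5,3 \right)}\right)^{2} = \left(0 \left(4 + 5 \left(-5\right) \left(-4\right)\right) + \left(9 + 3 \cdot 3\right)\right)^{2} = \left(0 \left(4 - -100\right) + \left(9 + 9\right)\right)^{2} = \left(0 \left(4 + 100\right) + 18\right)^{2} = \left(0 \cdot 104 + 18\right)^{2} = \left(0 + 18\right)^{2} = 18^{2} = 324$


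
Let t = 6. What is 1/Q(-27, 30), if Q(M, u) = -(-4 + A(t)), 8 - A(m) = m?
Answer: ½ ≈ 0.50000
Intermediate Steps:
A(m) = 8 - m
Q(M, u) = 2 (Q(M, u) = -(-4 + (8 - 1*6)) = -(-4 + (8 - 6)) = -(-4 + 2) = -1*(-2) = 2)
1/Q(-27, 30) = 1/2 = ½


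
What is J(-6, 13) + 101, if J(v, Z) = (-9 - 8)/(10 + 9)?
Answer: 1902/19 ≈ 100.11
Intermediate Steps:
J(v, Z) = -17/19
J(-6, 13) + 101 = -17/19 + 101 = 1902/19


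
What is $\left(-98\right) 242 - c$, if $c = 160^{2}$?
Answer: $-49316$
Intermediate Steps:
$c = 25600$
$\left(-98\right) 242 - c = \left(-98\right) 242 - 25600 = -23716 - 25600 = -49316$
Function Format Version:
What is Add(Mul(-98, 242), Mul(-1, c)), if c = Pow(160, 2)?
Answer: -49316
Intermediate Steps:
c = 25600
Add(Mul(-98, 242), Mul(-1, c)) = Add(Mul(-98, 242), Mul(-1, 25600)) = Add(-23716, -25600) = -49316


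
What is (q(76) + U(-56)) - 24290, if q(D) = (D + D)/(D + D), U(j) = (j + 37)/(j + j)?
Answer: -2720349/112 ≈ -24289.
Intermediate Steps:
U(j) = (37 + j)/(2*j) (U(j) = (37 + j)/((2*j)) = (37 + j)*(1/(2*j)) = (37 + j)/(2*j))
q(D) = 1 (q(D) = (2*D)/((2*D)) = (2*D)*(1/(2*D)) = 1)
(q(76) + U(-56)) - 24290 = (1 + (1/2)*(37 - 56)/(-56)) - 24290 = (1 + (1/2)*(-1/56)*(-19)) - 24290 = (1 + 19/112) - 24290 = 131/112 - 24290 = -2720349/112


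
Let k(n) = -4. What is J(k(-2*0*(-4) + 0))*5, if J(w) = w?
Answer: -20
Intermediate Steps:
J(k(-2*0*(-4) + 0))*5 = -4*5 = -20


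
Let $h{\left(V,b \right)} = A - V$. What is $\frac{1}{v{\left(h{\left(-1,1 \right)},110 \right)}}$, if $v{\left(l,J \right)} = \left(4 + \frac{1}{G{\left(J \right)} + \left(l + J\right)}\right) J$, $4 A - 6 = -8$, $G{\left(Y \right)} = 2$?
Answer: $\frac{45}{19844} \approx 0.0022677$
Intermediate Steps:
$A = - \frac{1}{2}$ ($A = \frac{3}{2} + \frac{1}{4} \left(-8\right) = \frac{3}{2} - 2 = - \frac{1}{2} \approx -0.5$)
$h{\left(V,b \right)} = - \frac{1}{2} - V$
$v{\left(l,J \right)} = J \left(4 + \frac{1}{2 + J + l}\right)$ ($v{\left(l,J \right)} = \left(4 + \frac{1}{2 + \left(l + J\right)}\right) J = \left(4 + \frac{1}{2 + \left(J + l\right)}\right) J = \left(4 + \frac{1}{2 + J + l}\right) J = J \left(4 + \frac{1}{2 + J + l}\right)$)
$\frac{1}{v{\left(h{\left(-1,1 \right)},110 \right)}} = \frac{1}{110 \frac{1}{2 + 110 - - \frac{1}{2}} \left(9 + 4 \cdot 110 + 4 \left(- \frac{1}{2} - -1\right)\right)} = \frac{1}{110 \frac{1}{2 + 110 + \left(- \frac{1}{2} + 1\right)} \left(9 + 440 + 4 \left(- \frac{1}{2} + 1\right)\right)} = \frac{1}{110 \frac{1}{2 + 110 + \frac{1}{2}} \left(9 + 440 + 4 \cdot \frac{1}{2}\right)} = \frac{1}{110 \frac{1}{\frac{225}{2}} \left(9 + 440 + 2\right)} = \frac{1}{110 \cdot \frac{2}{225} \cdot 451} = \frac{1}{\frac{19844}{45}} = \frac{45}{19844}$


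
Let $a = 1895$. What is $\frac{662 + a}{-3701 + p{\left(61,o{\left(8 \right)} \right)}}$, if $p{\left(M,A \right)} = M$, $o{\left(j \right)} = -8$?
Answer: $- \frac{2557}{3640} \approx -0.70247$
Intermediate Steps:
$\frac{662 + a}{-3701 + p{\left(61,o{\left(8 \right)} \right)}} = \frac{662 + 1895}{-3701 + 61} = \frac{2557}{-3640} = 2557 \left(- \frac{1}{3640}\right) = - \frac{2557}{3640}$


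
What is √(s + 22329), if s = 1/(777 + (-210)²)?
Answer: √44969380830318/44877 ≈ 149.43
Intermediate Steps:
s = 1/44877 (s = 1/(777 + 44100) = 1/44877 ≈ 2.2283e-5)
√(s + 22329) = √(1/44877 + 22329) = √(1002058534/44877) = √44969380830318/44877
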